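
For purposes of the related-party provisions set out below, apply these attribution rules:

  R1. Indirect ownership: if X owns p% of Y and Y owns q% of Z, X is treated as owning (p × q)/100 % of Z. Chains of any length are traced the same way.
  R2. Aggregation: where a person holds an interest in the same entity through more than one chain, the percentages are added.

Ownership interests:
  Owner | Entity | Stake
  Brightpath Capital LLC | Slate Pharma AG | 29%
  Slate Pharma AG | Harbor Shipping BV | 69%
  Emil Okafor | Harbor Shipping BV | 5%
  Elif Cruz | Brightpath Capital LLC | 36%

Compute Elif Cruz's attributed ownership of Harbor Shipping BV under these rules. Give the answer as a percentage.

Chain via Brightpath Capital LLC → Slate Pharma AG (R1): 36% × 29% × 69% = 7.2036% of Harbor Shipping BV.

7.2036%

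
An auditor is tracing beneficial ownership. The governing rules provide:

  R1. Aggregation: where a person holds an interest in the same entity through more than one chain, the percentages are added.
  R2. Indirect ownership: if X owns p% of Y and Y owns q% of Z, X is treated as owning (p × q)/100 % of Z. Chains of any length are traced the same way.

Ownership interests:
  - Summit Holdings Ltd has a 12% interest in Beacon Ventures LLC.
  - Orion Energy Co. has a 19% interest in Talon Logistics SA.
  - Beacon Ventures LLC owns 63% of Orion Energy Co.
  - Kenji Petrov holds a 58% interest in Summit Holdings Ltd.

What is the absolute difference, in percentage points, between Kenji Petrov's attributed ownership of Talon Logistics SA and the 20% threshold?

Chain via Summit Holdings Ltd → Beacon Ventures LLC → Orion Energy Co. (R2): 58% × 12% × 63% × 19% = 0.833112% of Talon Logistics SA.
0.833112% falls short of the 20% threshold by 19.166888 percentage points.

19.166888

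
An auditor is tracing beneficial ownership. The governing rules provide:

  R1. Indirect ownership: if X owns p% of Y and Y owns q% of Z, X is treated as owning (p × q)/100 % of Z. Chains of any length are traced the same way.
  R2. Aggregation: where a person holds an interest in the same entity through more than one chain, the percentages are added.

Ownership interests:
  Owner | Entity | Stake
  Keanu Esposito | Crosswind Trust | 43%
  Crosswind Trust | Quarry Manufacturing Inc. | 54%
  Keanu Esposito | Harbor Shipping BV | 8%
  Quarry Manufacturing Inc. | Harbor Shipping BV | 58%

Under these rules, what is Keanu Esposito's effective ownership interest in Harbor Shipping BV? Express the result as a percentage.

21.4676%

Chain via Crosswind Trust → Quarry Manufacturing Inc. (R1): 43% × 54% × 58% = 13.4676% of Harbor Shipping BV.
Direct interest in Harbor Shipping BV: 8%.
Aggregating (R2): 13.4676% + 8% = 21.4676%.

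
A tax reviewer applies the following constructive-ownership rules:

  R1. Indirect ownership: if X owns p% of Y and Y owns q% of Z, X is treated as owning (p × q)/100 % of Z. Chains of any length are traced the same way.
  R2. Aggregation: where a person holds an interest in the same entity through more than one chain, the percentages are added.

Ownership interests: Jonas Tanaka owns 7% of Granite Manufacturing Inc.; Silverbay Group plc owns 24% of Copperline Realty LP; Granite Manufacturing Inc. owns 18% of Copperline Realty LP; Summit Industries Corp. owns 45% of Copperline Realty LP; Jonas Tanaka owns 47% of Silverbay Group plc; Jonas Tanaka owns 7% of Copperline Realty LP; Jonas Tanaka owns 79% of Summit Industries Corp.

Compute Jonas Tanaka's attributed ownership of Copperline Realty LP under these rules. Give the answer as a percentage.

55.09%

Chain via Summit Industries Corp. (R1): 79% × 45% = 35.55% of Copperline Realty LP.
Chain via Silverbay Group plc (R1): 47% × 24% = 11.28% of Copperline Realty LP.
Chain via Granite Manufacturing Inc. (R1): 7% × 18% = 1.26% of Copperline Realty LP.
Direct interest in Copperline Realty LP: 7%.
Aggregating (R2): 35.55% + 11.28% + 1.26% + 7% = 55.09%.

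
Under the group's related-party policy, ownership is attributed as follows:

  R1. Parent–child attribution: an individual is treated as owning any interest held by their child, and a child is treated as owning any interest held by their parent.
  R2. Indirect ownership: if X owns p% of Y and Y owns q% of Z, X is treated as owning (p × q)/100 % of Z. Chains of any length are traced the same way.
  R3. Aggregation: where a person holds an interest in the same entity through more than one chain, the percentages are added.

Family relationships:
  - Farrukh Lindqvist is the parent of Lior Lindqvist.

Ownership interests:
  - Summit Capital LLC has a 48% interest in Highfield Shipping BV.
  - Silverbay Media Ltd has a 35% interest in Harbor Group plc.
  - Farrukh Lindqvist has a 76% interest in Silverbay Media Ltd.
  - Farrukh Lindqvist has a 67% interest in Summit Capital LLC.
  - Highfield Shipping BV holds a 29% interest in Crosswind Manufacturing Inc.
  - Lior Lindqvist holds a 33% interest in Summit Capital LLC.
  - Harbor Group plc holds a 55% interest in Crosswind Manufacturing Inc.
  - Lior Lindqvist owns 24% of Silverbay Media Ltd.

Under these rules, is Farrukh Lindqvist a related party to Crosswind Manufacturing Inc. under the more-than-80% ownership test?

No

By parent–child attribution (R1), Farrukh Lindqvist is treated as also owning Lior Lindqvist's interest in Summit Capital LLC, giving 67% + 33% = 100%.
By parent–child attribution (R1), Farrukh Lindqvist is treated as also owning Lior Lindqvist's interest in Silverbay Media Ltd, giving 76% + 24% = 100%.
Chain via Summit Capital LLC → Highfield Shipping BV (R2): 100% × 48% × 29% = 13.92% of Crosswind Manufacturing Inc.
Chain via Silverbay Media Ltd → Harbor Group plc (R2): 100% × 35% × 55% = 19.25% of Crosswind Manufacturing Inc.
Aggregating (R3): 13.92% + 19.25% = 33.17%.
33.17% does not exceed the 80% threshold, so Farrukh is not a related party to Crosswind Manufacturing Inc.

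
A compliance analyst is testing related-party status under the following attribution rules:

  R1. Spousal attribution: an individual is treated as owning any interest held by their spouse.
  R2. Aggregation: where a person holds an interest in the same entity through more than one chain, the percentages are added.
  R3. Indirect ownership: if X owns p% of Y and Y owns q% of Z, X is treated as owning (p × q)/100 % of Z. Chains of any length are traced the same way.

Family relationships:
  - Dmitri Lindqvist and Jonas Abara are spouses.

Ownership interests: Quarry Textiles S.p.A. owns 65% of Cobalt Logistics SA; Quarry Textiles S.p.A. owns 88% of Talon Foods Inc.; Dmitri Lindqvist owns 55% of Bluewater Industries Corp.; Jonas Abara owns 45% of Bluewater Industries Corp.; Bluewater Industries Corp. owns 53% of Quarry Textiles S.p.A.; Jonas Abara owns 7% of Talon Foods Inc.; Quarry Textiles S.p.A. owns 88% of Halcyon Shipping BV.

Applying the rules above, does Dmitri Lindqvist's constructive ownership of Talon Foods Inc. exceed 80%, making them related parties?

No

By spousal attribution (R1), Dmitri Lindqvist is treated as also owning Jonas Abara's interest in Bluewater Industries Corp, giving 55% + 45% = 100%.
By spousal attribution (R1), Dmitri Lindqvist is treated as owning Jonas Abara's 7% interest in Talon Foods Inc.
Chain via Bluewater Industries Corp. → Quarry Textiles S.p.A. (R3): 100% × 53% × 88% = 46.64% of Talon Foods Inc.
Direct interest in Talon Foods Inc: 7%.
Aggregating (R2): 46.64% + 7% = 53.64%.
53.64% does not exceed the 80% threshold, so Dmitri is not a related party to Talon Foods Inc.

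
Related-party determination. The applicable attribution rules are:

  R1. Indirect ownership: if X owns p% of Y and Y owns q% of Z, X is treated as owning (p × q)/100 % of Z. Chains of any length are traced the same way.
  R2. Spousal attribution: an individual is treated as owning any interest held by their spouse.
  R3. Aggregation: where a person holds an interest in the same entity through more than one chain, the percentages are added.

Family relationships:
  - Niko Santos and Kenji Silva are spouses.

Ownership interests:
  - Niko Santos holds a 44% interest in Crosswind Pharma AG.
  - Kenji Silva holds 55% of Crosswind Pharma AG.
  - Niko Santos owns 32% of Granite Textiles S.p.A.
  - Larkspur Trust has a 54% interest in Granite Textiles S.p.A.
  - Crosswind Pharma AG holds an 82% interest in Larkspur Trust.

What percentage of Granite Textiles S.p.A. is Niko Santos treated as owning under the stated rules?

By spousal attribution (R2), Niko Santos is treated as also owning Kenji Silva's interest in Crosswind Pharma AG, giving 44% + 55% = 99%.
Chain via Crosswind Pharma AG → Larkspur Trust (R1): 99% × 82% × 54% = 43.8372% of Granite Textiles S.p.A.
Direct interest in Granite Textiles S.p.A: 32%.
Aggregating (R3): 43.8372% + 32% = 75.8372%.

75.8372%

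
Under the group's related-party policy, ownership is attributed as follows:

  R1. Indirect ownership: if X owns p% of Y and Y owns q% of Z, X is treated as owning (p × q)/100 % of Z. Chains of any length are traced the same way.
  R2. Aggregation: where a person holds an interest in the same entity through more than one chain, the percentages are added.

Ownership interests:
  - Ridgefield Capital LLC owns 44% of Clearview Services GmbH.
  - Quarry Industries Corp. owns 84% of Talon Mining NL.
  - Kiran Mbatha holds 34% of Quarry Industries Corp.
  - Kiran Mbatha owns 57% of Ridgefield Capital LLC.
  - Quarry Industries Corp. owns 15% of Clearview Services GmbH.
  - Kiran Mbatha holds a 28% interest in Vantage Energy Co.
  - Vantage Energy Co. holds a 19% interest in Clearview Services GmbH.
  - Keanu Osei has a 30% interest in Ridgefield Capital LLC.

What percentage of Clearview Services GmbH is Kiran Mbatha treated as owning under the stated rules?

Chain via Vantage Energy Co. (R1): 28% × 19% = 5.32% of Clearview Services GmbH.
Chain via Ridgefield Capital LLC (R1): 57% × 44% = 25.08% of Clearview Services GmbH.
Chain via Quarry Industries Corp. (R1): 34% × 15% = 5.1% of Clearview Services GmbH.
Aggregating (R2): 5.32% + 25.08% + 5.1% = 35.5%.

35.5%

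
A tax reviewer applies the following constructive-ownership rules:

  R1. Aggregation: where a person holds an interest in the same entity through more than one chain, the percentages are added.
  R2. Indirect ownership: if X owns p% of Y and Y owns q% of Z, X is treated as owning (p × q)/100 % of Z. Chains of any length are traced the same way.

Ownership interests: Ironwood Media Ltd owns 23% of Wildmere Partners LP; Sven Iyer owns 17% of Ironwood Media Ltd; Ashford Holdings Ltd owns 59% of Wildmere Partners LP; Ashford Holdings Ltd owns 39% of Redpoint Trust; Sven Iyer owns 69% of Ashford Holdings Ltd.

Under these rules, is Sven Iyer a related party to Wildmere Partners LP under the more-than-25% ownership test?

Chain via Ashford Holdings Ltd (R2): 69% × 59% = 40.71% of Wildmere Partners LP.
Chain via Ironwood Media Ltd (R2): 17% × 23% = 3.91% of Wildmere Partners LP.
Aggregating (R1): 40.71% + 3.91% = 44.62%.
44.62% exceeds the 25% threshold, so Sven is a related party to Wildmere Partners LP.

Yes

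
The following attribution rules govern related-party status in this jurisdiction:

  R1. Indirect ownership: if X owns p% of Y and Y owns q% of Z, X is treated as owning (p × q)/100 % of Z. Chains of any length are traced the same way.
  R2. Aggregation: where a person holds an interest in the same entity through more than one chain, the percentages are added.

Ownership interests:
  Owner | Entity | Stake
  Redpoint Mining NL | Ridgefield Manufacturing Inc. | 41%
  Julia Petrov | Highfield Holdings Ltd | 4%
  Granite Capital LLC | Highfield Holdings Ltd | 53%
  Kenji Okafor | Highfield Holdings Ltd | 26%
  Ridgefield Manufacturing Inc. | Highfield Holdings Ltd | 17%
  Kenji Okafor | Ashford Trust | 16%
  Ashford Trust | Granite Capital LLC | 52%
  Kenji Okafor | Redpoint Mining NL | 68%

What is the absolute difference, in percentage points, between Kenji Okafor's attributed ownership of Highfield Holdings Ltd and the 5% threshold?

30.1492

Chain via Redpoint Mining NL → Ridgefield Manufacturing Inc. (R1): 68% × 41% × 17% = 4.7396% of Highfield Holdings Ltd.
Chain via Ashford Trust → Granite Capital LLC (R1): 16% × 52% × 53% = 4.4096% of Highfield Holdings Ltd.
Direct interest in Highfield Holdings Ltd: 26%.
Aggregating (R2): 4.7396% + 4.4096% + 26% = 35.1492%.
35.1492% exceeds the 5% threshold by 30.1492 percentage points.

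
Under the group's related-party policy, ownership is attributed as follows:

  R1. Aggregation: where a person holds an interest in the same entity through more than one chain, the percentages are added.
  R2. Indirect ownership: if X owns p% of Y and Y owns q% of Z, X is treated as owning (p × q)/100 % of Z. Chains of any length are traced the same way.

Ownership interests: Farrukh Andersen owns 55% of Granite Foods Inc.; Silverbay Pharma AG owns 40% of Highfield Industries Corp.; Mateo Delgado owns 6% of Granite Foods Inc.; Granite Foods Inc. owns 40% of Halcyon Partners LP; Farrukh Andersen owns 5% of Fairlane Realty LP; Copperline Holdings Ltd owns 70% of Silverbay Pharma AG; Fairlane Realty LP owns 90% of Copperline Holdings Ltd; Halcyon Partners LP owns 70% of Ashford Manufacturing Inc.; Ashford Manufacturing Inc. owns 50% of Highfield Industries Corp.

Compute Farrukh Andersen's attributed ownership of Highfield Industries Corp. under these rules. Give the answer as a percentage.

8.96%

Chain via Fairlane Realty LP → Copperline Holdings Ltd → Silverbay Pharma AG (R2): 5% × 90% × 70% × 40% = 1.26% of Highfield Industries Corp.
Chain via Granite Foods Inc. → Halcyon Partners LP → Ashford Manufacturing Inc. (R2): 55% × 40% × 70% × 50% = 7.7% of Highfield Industries Corp.
Aggregating (R1): 1.26% + 7.7% = 8.96%.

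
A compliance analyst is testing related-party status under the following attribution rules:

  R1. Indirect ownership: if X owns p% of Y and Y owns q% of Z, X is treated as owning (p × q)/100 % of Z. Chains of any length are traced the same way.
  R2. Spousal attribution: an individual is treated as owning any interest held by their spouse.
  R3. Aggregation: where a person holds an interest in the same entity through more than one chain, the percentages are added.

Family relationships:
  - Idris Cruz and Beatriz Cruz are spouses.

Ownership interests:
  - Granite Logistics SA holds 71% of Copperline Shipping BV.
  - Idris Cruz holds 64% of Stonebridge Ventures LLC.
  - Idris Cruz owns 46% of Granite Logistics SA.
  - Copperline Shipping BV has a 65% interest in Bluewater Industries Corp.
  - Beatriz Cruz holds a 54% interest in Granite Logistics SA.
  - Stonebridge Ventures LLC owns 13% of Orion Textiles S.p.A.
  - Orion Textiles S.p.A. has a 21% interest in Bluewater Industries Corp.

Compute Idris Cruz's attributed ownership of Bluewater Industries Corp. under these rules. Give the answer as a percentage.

47.8972%

By spousal attribution (R2), Idris Cruz is treated as also owning Beatriz Cruz's interest in Granite Logistics SA, giving 46% + 54% = 100%.
Chain via Stonebridge Ventures LLC → Orion Textiles S.p.A. (R1): 64% × 13% × 21% = 1.7472% of Bluewater Industries Corp.
Chain via Granite Logistics SA → Copperline Shipping BV (R1): 100% × 71% × 65% = 46.15% of Bluewater Industries Corp.
Aggregating (R3): 1.7472% + 46.15% = 47.8972%.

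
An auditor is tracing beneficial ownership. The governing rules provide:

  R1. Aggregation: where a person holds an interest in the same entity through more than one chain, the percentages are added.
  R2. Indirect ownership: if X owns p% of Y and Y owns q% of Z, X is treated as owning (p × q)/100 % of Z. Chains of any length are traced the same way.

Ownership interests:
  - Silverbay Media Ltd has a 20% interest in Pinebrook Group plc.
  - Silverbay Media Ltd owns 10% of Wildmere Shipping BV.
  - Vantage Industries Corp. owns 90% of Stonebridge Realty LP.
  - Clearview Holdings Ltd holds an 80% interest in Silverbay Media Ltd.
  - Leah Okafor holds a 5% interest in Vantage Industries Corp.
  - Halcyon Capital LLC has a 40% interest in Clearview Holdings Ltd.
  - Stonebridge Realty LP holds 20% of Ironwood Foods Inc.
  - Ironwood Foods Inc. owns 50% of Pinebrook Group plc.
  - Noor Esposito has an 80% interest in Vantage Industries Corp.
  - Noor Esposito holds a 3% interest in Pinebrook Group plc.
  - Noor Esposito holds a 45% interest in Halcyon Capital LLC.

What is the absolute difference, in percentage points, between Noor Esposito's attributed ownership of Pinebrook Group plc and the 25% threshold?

11.92

Chain via Halcyon Capital LLC → Clearview Holdings Ltd → Silverbay Media Ltd (R2): 45% × 40% × 80% × 20% = 2.88% of Pinebrook Group plc.
Chain via Vantage Industries Corp. → Stonebridge Realty LP → Ironwood Foods Inc. (R2): 80% × 90% × 20% × 50% = 7.2% of Pinebrook Group plc.
Direct interest in Pinebrook Group plc: 3%.
Aggregating (R1): 2.88% + 7.2% + 3% = 13.08%.
13.08% falls short of the 25% threshold by 11.92 percentage points.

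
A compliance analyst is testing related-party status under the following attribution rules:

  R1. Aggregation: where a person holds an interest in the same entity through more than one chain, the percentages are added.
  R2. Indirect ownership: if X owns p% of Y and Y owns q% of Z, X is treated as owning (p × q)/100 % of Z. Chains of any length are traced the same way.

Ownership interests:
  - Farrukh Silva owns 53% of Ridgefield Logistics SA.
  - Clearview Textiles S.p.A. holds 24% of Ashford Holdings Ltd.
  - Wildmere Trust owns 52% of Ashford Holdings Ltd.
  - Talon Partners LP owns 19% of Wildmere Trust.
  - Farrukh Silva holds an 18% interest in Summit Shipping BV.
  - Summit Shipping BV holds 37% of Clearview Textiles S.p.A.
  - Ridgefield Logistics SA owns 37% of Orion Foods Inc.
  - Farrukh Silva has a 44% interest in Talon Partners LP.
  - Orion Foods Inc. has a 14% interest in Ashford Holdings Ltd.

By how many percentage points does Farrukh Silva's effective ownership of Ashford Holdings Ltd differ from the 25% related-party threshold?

16.309

Chain via Summit Shipping BV → Clearview Textiles S.p.A. (R2): 18% × 37% × 24% = 1.5984% of Ashford Holdings Ltd.
Chain via Ridgefield Logistics SA → Orion Foods Inc. (R2): 53% × 37% × 14% = 2.7454% of Ashford Holdings Ltd.
Chain via Talon Partners LP → Wildmere Trust (R2): 44% × 19% × 52% = 4.3472% of Ashford Holdings Ltd.
Aggregating (R1): 1.5984% + 2.7454% + 4.3472% = 8.691%.
8.691% falls short of the 25% threshold by 16.309 percentage points.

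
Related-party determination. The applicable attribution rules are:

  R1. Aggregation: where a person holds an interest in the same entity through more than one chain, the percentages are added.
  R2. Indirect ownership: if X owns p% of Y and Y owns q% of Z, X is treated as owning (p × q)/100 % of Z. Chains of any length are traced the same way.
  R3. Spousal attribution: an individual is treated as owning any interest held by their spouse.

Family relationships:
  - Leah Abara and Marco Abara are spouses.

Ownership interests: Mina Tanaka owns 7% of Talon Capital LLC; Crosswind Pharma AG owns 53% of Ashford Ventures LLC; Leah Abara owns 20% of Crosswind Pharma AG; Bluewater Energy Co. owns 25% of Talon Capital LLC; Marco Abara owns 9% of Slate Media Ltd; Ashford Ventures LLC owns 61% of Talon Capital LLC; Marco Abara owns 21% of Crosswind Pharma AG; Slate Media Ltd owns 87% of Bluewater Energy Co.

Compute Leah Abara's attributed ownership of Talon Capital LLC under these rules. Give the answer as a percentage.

By spousal attribution (R3), Leah Abara is treated as also owning Marco Abara's interest in Crosswind Pharma AG, giving 20% + 21% = 41%.
By spousal attribution (R3), Leah Abara is treated as owning Marco Abara's 9% interest in Slate Media Ltd.
Chain via Crosswind Pharma AG → Ashford Ventures LLC (R2): 41% × 53% × 61% = 13.2553% of Talon Capital LLC.
Chain via Slate Media Ltd → Bluewater Energy Co. (R2): 9% × 87% × 25% = 1.9575% of Talon Capital LLC.
Aggregating (R1): 13.2553% + 1.9575% = 15.2128%.

15.2128%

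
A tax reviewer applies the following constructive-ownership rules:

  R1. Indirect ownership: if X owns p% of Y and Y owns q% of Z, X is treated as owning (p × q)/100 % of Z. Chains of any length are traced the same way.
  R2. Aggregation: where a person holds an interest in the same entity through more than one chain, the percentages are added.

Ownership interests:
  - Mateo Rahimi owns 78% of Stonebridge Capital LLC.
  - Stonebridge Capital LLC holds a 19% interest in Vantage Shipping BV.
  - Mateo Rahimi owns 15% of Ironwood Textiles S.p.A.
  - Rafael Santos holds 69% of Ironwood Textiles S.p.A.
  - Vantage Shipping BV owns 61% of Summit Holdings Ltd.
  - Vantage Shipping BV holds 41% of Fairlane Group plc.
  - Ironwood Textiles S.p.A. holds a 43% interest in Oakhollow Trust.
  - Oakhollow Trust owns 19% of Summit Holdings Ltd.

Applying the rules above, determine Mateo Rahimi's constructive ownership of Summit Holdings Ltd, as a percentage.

10.2657%

Chain via Ironwood Textiles S.p.A. → Oakhollow Trust (R1): 15% × 43% × 19% = 1.2255% of Summit Holdings Ltd.
Chain via Stonebridge Capital LLC → Vantage Shipping BV (R1): 78% × 19% × 61% = 9.0402% of Summit Holdings Ltd.
Aggregating (R2): 1.2255% + 9.0402% = 10.2657%.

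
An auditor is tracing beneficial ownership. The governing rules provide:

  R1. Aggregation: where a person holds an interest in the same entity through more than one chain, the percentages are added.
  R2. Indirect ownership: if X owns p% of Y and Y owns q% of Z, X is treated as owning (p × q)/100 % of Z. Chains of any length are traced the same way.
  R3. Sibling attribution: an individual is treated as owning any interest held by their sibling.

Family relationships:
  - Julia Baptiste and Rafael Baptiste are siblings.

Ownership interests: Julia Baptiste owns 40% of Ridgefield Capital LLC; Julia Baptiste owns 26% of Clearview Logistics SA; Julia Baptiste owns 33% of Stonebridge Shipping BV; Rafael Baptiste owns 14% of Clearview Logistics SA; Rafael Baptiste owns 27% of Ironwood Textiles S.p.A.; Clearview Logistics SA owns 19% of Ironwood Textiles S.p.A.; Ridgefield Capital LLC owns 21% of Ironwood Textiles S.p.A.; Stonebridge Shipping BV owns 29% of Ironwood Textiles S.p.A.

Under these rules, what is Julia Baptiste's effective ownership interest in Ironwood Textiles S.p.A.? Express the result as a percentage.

By sibling attribution (R3), Julia Baptiste is treated as also owning Rafael Baptiste's interest in Clearview Logistics SA, giving 26% + 14% = 40%.
By sibling attribution (R3), Julia Baptiste is treated as owning Rafael Baptiste's 27% interest in Ironwood Textiles S.p.A.
Chain via Ridgefield Capital LLC (R2): 40% × 21% = 8.4% of Ironwood Textiles S.p.A.
Chain via Stonebridge Shipping BV (R2): 33% × 29% = 9.57% of Ironwood Textiles S.p.A.
Chain via Clearview Logistics SA (R2): 40% × 19% = 7.6% of Ironwood Textiles S.p.A.
Direct interest in Ironwood Textiles S.p.A: 27%.
Aggregating (R1): 8.4% + 9.57% + 7.6% + 27% = 52.57%.

52.57%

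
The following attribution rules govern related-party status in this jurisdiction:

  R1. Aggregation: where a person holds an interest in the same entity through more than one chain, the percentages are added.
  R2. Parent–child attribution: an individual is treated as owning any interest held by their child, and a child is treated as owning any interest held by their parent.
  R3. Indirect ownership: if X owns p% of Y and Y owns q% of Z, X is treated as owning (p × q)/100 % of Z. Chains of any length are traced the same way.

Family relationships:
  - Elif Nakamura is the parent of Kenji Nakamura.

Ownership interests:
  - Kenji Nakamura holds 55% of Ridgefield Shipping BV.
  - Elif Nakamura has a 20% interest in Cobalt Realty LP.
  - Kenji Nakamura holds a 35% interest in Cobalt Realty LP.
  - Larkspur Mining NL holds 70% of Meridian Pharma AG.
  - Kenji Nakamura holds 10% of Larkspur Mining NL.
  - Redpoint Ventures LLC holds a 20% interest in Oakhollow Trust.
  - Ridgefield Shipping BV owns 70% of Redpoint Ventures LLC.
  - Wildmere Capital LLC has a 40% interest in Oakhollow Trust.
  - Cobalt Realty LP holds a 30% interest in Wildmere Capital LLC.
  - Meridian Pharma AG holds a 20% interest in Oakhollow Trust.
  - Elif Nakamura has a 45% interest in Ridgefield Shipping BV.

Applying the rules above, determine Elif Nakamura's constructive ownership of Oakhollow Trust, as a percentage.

22%

By parent–child attribution (R2), Elif Nakamura is treated as also owning Kenji Nakamura's interest in Cobalt Realty LP, giving 20% + 35% = 55%.
By parent–child attribution (R2), Elif Nakamura is treated as also owning Kenji Nakamura's interest in Ridgefield Shipping BV, giving 45% + 55% = 100%.
By parent–child attribution (R2), Elif Nakamura is treated as owning Kenji Nakamura's 10% interest in Larkspur Mining NL.
Chain via Cobalt Realty LP → Wildmere Capital LLC (R3): 55% × 30% × 40% = 6.6% of Oakhollow Trust.
Chain via Ridgefield Shipping BV → Redpoint Ventures LLC (R3): 100% × 70% × 20% = 14% of Oakhollow Trust.
Chain via Larkspur Mining NL → Meridian Pharma AG (R3): 10% × 70% × 20% = 1.4% of Oakhollow Trust.
Aggregating (R1): 6.6% + 14% + 1.4% = 22%.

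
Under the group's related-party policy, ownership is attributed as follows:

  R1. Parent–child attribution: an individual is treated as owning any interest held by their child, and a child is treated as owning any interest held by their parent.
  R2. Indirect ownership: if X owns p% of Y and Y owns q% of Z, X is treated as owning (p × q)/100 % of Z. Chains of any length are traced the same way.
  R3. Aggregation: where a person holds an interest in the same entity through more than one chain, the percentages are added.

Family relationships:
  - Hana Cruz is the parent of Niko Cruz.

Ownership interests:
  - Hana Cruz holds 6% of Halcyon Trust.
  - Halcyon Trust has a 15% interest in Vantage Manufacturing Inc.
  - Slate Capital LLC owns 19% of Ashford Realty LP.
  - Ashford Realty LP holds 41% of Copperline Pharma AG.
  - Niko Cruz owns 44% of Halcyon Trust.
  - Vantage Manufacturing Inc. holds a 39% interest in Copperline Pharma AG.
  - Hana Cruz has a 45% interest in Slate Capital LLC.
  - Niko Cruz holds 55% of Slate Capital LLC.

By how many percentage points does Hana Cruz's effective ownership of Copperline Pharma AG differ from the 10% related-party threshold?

0.715

By parent–child attribution (R1), Hana Cruz is treated as also owning Niko Cruz's interest in Halcyon Trust, giving 6% + 44% = 50%.
By parent–child attribution (R1), Hana Cruz is treated as also owning Niko Cruz's interest in Slate Capital LLC, giving 45% + 55% = 100%.
Chain via Halcyon Trust → Vantage Manufacturing Inc. (R2): 50% × 15% × 39% = 2.925% of Copperline Pharma AG.
Chain via Slate Capital LLC → Ashford Realty LP (R2): 100% × 19% × 41% = 7.79% of Copperline Pharma AG.
Aggregating (R3): 2.925% + 7.79% = 10.715%.
10.715% exceeds the 10% threshold by 0.715 percentage points.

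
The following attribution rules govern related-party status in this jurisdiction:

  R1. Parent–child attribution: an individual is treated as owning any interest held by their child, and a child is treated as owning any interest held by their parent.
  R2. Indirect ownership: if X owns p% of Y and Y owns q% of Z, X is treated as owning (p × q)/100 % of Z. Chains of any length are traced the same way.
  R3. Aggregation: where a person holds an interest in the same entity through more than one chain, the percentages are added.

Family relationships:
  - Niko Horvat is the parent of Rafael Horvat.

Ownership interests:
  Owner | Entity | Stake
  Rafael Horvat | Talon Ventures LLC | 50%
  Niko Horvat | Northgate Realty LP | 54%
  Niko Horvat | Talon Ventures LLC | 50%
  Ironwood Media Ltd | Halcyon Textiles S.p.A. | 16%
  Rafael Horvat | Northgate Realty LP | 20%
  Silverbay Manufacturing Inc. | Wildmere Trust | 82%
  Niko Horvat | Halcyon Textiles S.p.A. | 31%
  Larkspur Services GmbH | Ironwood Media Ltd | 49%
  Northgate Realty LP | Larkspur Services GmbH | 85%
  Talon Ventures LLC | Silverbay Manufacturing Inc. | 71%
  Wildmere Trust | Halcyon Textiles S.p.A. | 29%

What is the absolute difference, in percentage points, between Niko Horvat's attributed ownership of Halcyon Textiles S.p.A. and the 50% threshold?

By parent–child attribution (R1), Niko Horvat is treated as also owning Rafael Horvat's interest in Talon Ventures LLC, giving 50% + 50% = 100%.
By parent–child attribution (R1), Niko Horvat is treated as also owning Rafael Horvat's interest in Northgate Realty LP, giving 54% + 20% = 74%.
Chain via Talon Ventures LLC → Silverbay Manufacturing Inc. → Wildmere Trust (R2): 100% × 71% × 82% × 29% = 16.8838% of Halcyon Textiles S.p.A.
Chain via Northgate Realty LP → Larkspur Services GmbH → Ironwood Media Ltd (R2): 74% × 85% × 49% × 16% = 4.93136% of Halcyon Textiles S.p.A.
Direct interest in Halcyon Textiles S.p.A: 31%.
Aggregating (R3): 16.8838% + 4.93136% + 31% = 52.81516%.
52.81516% exceeds the 50% threshold by 2.81516 percentage points.

2.81516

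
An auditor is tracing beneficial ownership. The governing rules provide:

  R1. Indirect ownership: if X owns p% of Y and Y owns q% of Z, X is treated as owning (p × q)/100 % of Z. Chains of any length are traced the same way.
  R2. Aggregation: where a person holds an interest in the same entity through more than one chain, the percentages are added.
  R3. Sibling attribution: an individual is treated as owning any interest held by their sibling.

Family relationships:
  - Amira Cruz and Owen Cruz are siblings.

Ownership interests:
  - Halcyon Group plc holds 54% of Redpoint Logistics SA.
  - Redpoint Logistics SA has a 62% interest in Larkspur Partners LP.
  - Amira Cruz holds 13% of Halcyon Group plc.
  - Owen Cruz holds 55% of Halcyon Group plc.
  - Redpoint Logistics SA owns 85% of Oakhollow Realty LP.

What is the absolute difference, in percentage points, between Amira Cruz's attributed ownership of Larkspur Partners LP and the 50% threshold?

27.2336

By sibling attribution (R3), Amira Cruz is treated as also owning Owen Cruz's interest in Halcyon Group plc, giving 13% + 55% = 68%.
Chain via Halcyon Group plc → Redpoint Logistics SA (R1): 68% × 54% × 62% = 22.7664% of Larkspur Partners LP.
22.7664% falls short of the 50% threshold by 27.2336 percentage points.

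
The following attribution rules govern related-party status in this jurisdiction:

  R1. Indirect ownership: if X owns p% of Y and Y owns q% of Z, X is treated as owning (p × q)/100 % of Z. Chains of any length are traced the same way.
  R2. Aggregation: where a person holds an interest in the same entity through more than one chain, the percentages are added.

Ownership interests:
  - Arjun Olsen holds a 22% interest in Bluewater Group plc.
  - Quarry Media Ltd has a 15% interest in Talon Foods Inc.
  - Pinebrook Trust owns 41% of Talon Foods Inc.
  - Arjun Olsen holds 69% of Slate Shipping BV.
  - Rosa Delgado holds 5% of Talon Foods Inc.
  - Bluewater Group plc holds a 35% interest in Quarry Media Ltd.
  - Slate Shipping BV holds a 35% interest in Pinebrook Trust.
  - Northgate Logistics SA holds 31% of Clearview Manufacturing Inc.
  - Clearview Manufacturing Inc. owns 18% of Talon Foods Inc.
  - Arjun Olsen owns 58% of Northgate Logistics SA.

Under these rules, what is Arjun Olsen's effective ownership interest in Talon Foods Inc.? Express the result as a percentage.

14.2929%

Chain via Slate Shipping BV → Pinebrook Trust (R1): 69% × 35% × 41% = 9.9015% of Talon Foods Inc.
Chain via Bluewater Group plc → Quarry Media Ltd (R1): 22% × 35% × 15% = 1.155% of Talon Foods Inc.
Chain via Northgate Logistics SA → Clearview Manufacturing Inc. (R1): 58% × 31% × 18% = 3.2364% of Talon Foods Inc.
Aggregating (R2): 9.9015% + 1.155% + 3.2364% = 14.2929%.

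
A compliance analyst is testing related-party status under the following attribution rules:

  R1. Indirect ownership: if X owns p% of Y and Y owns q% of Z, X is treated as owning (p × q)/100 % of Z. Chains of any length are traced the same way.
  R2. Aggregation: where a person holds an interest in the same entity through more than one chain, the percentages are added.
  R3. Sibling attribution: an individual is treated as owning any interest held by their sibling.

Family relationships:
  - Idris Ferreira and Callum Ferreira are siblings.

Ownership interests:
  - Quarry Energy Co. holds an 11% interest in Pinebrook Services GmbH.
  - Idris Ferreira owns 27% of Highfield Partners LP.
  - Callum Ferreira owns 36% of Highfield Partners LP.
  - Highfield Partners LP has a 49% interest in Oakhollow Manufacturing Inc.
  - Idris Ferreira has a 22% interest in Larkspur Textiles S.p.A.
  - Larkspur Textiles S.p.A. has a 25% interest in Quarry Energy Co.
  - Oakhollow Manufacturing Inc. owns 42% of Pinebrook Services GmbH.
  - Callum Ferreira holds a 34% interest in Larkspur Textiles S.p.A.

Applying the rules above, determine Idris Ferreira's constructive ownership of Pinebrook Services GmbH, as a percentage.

By sibling attribution (R3), Idris Ferreira is treated as also owning Callum Ferreira's interest in Larkspur Textiles S.p.A, giving 22% + 34% = 56%.
By sibling attribution (R3), Idris Ferreira is treated as also owning Callum Ferreira's interest in Highfield Partners LP, giving 27% + 36% = 63%.
Chain via Larkspur Textiles S.p.A. → Quarry Energy Co. (R1): 56% × 25% × 11% = 1.54% of Pinebrook Services GmbH.
Chain via Highfield Partners LP → Oakhollow Manufacturing Inc. (R1): 63% × 49% × 42% = 12.9654% of Pinebrook Services GmbH.
Aggregating (R2): 1.54% + 12.9654% = 14.5054%.

14.5054%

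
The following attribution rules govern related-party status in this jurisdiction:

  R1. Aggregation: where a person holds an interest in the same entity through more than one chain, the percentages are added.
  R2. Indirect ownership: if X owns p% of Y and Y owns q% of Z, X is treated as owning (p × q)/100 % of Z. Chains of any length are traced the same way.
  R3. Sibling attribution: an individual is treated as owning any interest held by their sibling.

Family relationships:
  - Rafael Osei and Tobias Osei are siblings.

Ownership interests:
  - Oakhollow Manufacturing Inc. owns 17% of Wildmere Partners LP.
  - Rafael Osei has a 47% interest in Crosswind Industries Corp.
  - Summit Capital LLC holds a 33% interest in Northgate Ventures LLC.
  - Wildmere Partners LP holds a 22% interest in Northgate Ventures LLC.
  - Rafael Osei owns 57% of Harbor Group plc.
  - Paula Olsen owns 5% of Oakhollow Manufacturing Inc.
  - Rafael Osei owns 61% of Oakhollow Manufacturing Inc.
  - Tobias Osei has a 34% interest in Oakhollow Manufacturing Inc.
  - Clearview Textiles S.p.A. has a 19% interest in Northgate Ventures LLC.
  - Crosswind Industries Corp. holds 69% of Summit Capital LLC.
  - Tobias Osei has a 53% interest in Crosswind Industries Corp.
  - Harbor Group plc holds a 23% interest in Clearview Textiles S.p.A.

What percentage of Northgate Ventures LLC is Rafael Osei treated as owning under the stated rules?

By sibling attribution (R3), Rafael Osei is treated as also owning Tobias Osei's interest in Crosswind Industries Corp, giving 47% + 53% = 100%.
By sibling attribution (R3), Rafael Osei is treated as also owning Tobias Osei's interest in Oakhollow Manufacturing Inc, giving 61% + 34% = 95%.
Chain via Crosswind Industries Corp. → Summit Capital LLC (R2): 100% × 69% × 33% = 22.77% of Northgate Ventures LLC.
Chain via Harbor Group plc → Clearview Textiles S.p.A. (R2): 57% × 23% × 19% = 2.4909% of Northgate Ventures LLC.
Chain via Oakhollow Manufacturing Inc. → Wildmere Partners LP (R2): 95% × 17% × 22% = 3.553% of Northgate Ventures LLC.
Aggregating (R1): 22.77% + 2.4909% + 3.553% = 28.8139%.

28.8139%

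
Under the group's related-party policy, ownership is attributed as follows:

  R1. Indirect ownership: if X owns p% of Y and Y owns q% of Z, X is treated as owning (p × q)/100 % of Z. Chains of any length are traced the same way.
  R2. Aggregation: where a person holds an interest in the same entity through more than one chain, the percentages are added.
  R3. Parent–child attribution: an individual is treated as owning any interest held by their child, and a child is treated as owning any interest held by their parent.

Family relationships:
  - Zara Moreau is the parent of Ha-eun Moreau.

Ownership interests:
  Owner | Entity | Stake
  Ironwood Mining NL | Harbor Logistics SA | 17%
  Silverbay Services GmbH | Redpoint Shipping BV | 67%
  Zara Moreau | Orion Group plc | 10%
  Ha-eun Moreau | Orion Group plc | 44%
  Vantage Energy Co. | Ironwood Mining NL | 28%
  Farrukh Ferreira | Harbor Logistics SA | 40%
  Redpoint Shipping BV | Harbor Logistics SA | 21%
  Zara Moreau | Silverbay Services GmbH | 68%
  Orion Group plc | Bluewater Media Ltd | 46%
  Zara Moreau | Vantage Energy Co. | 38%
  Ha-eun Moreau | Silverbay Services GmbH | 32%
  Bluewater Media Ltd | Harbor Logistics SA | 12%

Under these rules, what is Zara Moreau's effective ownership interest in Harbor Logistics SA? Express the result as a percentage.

18.8596%

By parent–child attribution (R3), Zara Moreau is treated as also owning Ha-eun Moreau's interest in Orion Group plc, giving 10% + 44% = 54%.
By parent–child attribution (R3), Zara Moreau is treated as also owning Ha-eun Moreau's interest in Silverbay Services GmbH, giving 68% + 32% = 100%.
Chain via Orion Group plc → Bluewater Media Ltd (R1): 54% × 46% × 12% = 2.9808% of Harbor Logistics SA.
Chain via Silverbay Services GmbH → Redpoint Shipping BV (R1): 100% × 67% × 21% = 14.07% of Harbor Logistics SA.
Chain via Vantage Energy Co. → Ironwood Mining NL (R1): 38% × 28% × 17% = 1.8088% of Harbor Logistics SA.
Aggregating (R2): 2.9808% + 14.07% + 1.8088% = 18.8596%.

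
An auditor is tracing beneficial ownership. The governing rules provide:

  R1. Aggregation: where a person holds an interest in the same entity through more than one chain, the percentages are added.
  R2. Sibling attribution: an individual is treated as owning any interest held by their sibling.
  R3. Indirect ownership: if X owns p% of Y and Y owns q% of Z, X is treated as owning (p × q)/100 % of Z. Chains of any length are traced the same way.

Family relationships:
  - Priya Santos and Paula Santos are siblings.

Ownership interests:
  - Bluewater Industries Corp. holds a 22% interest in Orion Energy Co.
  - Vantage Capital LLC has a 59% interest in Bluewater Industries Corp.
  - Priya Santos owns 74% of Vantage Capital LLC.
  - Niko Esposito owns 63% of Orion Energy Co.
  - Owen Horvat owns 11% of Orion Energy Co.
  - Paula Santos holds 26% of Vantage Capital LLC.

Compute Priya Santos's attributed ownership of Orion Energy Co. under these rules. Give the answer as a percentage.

12.98%

By sibling attribution (R2), Priya Santos is treated as also owning Paula Santos's interest in Vantage Capital LLC, giving 74% + 26% = 100%.
Chain via Vantage Capital LLC → Bluewater Industries Corp. (R3): 100% × 59% × 22% = 12.98% of Orion Energy Co.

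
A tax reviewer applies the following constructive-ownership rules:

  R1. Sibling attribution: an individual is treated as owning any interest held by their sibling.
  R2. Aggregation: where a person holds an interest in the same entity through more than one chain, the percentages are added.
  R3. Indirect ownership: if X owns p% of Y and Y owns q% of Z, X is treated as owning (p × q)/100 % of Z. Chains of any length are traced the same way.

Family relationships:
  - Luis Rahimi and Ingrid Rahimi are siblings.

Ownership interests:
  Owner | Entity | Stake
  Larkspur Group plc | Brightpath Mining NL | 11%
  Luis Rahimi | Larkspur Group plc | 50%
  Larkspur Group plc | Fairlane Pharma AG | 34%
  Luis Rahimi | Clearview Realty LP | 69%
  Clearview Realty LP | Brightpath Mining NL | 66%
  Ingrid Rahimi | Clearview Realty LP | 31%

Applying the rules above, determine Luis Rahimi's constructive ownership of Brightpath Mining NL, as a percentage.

71.5%

By sibling attribution (R1), Luis Rahimi is treated as also owning Ingrid Rahimi's interest in Clearview Realty LP, giving 69% + 31% = 100%.
Chain via Clearview Realty LP (R3): 100% × 66% = 66% of Brightpath Mining NL.
Chain via Larkspur Group plc (R3): 50% × 11% = 5.5% of Brightpath Mining NL.
Aggregating (R2): 66% + 5.5% = 71.5%.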